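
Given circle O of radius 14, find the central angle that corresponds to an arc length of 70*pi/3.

Arc length L = 2πr × θ/360, so θ = 360L / (2πr).
θ = 360 × 70*pi/3 / (2π × 14)
θ = 300°
θ = 300°

300°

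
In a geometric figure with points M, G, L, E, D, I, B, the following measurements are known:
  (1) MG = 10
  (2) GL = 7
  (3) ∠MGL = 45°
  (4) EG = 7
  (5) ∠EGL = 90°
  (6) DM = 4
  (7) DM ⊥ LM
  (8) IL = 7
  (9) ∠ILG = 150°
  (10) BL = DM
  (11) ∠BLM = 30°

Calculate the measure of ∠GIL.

Step 1: By the law of cosines on triangle ILG: IG² = 7² + 7² − 2·7·7·cos(150°) = 182.87, so IG ≈ 13.52.
Step 2: By the inverse law of cosines on triangle GIL: cos(∠GIL) = (13.52² + 7² − 7²) / (2·13.52·7) = 182.87/189.32 = 0.9659, so ∠GIL = 15°.

Therefore, the measure of angle ∠GIL = 15°.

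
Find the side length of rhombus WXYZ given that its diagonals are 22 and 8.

The diagonals of a rhombus bisect each other at right angles.
Half-diagonals: 22/2 = 11 and 8/2 = 4
side = sqrt(11^2 + 4^2)
side = sqrt(121 + 16)
side = sqrt(137)

sqrt(137)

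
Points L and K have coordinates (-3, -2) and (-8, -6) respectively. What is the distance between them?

d = sqrt((-8 - -3)^2 + (-6 - -2)^2)
d = sqrt(-5^2 + -4^2)
d = sqrt(25 + 16)
d = sqrt(41)

sqrt(41)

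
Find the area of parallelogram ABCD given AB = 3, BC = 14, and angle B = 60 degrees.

Area = 3 * 14 * sin(60°) = 42 * sqrt(3)/2 = 21*sqrt(3)

21*sqrt(3)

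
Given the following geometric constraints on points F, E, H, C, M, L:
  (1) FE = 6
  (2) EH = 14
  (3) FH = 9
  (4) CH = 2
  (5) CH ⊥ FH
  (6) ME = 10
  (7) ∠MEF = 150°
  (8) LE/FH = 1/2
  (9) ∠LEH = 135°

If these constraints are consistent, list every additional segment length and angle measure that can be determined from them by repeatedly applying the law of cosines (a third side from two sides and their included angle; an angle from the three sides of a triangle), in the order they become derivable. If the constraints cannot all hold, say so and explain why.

The constraints are consistent. Derivable facts, in order:
After 1 step:
- FC = √85
- FM ≈ 15.49
- HL ≈ 17.47
- ∠EFH = 137.01°
- ∠EHF = 16.99°
- ∠FEH = 26°
After 2 steps:
- ∠CFH = 12.53°
- ∠EFM = 18.83°
- ∠EHL = 10.49°
- ∠ELH = 34.51°
- ∠EMF = 11.17°
- ∠FCH = 77.47°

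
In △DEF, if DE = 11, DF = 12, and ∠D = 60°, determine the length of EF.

Law of cosines: EF^2 = 11^2 + 12^2 - 2(11)(12)cos(60°) = 133, so EF = sqrt(133).

sqrt(133)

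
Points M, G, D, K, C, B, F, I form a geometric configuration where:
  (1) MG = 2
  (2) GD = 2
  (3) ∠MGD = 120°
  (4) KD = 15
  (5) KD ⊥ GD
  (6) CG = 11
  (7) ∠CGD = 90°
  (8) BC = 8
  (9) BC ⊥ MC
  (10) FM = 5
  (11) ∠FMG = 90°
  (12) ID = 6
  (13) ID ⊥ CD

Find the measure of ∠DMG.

Step 1: By the law of cosines on triangle MGD: MD² = 2² + 2² − 2·2·2·cos(120°) = 12, so MD = 2·√3.
Step 2: By the inverse law of cosines on triangle DMG: cos(∠DMG) = ((2·√3)² + 2² − 2²) / (2·2·√3·2) = 12/13.86 = 0.866, so ∠DMG = 30°.

Therefore, the measure of angle ∠DMG = 30°.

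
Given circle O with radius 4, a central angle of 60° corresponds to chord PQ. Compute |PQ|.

Chord length = 2r sin(θ/2)
= 2 × 4 × sin(60°/2)
= 2 × 4 × sin(30°)
= 4

4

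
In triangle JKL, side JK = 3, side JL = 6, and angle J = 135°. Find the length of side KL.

By the law of cosines: KL^2 = JK^2 + JL^2 - 2*JK*JL*cos(J)
KL^2 = 3^2 + 6^2 - 2*3*6*cos(135°)
KL^2 = 9 + 36 - 36*(-sqrt(2)/2)
KL^2 = 18*sqrt(2) + 45
KL = 3*sqrt(2*sqrt(2) + 5)

3*sqrt(2*sqrt(2) + 5)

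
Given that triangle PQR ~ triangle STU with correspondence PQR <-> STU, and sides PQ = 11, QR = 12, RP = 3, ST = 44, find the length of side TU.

Since the triangles are similar, the ratio of corresponding sides is constant.
Scale factor k = ST / PQ = 44 / 11 = 4
TU = k * QR = 4 * 12 = 48

48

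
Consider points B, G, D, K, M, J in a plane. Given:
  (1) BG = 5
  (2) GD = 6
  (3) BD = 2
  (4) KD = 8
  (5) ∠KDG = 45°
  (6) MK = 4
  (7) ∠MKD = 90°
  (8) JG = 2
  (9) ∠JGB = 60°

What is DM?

Step 1: By the law of cosines on triangle DKM: DM² = 8² + 4² − 2·8·4·cos(90°) = 80, so DM = 4·√5.

Therefore, the length of DM = 4·√5.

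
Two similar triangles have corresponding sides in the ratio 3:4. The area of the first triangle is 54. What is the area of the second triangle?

Area ratio = (3/4)^2 = 9/16. Area of the second triangle = 54 * 16/9 = 96.

96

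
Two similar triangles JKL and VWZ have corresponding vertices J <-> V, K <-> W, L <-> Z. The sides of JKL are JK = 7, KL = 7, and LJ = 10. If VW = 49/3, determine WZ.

k = 49/3/7 = 7/3. WZ = 7/3 * 7 = 49/3.

49/3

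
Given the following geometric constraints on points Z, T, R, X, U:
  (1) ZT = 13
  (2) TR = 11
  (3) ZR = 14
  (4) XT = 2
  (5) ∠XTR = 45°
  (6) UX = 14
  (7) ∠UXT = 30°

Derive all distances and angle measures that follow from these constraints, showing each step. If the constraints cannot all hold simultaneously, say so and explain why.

The constraints are consistent.

Step 1: From TX = 2, XU = 14, and ∠TXU = 30°, by the law of cosines:
  TU² = TX² + XU² - 2·TX·XU·cos(30°) = 4 + 196 - 48.5 = 151.5
  TU ≈ 12.31

Step 2: From RT = 11, TX = 2, and ∠RTX = 45°, by the law of cosines:
  RX² = RT² + TX² - 2·RT·TX·cos(45°) = 121 + 4 - 31.11 = 93.89
  RX ≈ 9.69

Step 3: From ZR = 14, ZT = 13, RT = 11, by the inverse law of cosines:
  cos(∠RZT) = (ZR² + ZT² - RT²) / (2·ZR·ZT)
  ∠RZT = 47.91°

Step 4: From TR = 11, TZ = 13, RZ = 14, by the inverse law of cosines:
  cos(∠RTZ) = (TR² + TZ² - RZ²) / (2·TR·TZ)
  ∠RTZ = 70.81°

Step 5: From RT = 11, RZ = 14, TZ = 13, by the inverse law of cosines:
  cos(∠TRZ) = (RT² + RZ² - TZ²) / (2·RT·RZ)
  ∠TRZ = 61.28°

Step 6: From TU = 12.31, TX = 2, UX = 14, by the inverse law of cosines:
  cos(∠UTX) = (TU² + TX² - UX²) / (2·TU·TX)
  ∠UTX = 145.34°

Step 7: From RT = 11, RX = 9.69, TX = 2, by the inverse law of cosines:
  cos(∠TRX) = (RT² + RX² - TX²) / (2·RT·RX)
  ∠TRX = 8.39°

Step 8: From XR = 9.69, XT = 2, RT = 11, by the inverse law of cosines:
  cos(∠RXT) = (XR² + XT² - RT²) / (2·XR·XT)
  ∠RXT = 126.61°

Step 9: From UT = 12.31, UX = 14, TX = 2, by the inverse law of cosines:
  cos(∠TUX) = (UT² + UX² - TX²) / (2·UT·UX)
  ∠TUX = 4.66°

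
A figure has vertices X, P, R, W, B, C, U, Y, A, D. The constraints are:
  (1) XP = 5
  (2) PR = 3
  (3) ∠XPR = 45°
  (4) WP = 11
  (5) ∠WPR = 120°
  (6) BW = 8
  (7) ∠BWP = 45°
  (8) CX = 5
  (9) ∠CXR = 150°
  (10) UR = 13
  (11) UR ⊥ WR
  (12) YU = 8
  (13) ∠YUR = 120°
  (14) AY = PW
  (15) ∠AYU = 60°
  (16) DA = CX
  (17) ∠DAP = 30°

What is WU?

Step 1: By the law of cosines on triangle RPW: RW² = 3² + 11² − 2·3·11·cos(120°) = 163, so RW = √163.
Step 2: By the law of cosines on triangle WRU: WU² = √163² + 13² − 2·√163·13·cos(90°) = 332, so WU = 2·√83.

Therefore, the length of WU = 2·√83.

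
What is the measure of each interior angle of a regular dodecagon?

Each interior angle of a regular n-gon is (n - 2) * 180 / n.
For n = 12: (12 - 2) * 180 / 12 = 1800/12 = 150 degrees.

150 degrees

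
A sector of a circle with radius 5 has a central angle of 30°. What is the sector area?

The full circle has area πr² = π(5)² = 25*pi.
The sector covers 30° out of 360°, a fraction of 1/12.
Sector area = 25*pi × 1/12 = 25*pi/12.

25*pi/12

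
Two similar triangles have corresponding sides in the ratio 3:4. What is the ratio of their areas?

Area scales with the square of linear dimensions. If every length is multiplied by 3/4, then the area is multiplied by (3/4)^2 = 9/16.
The area ratio is 9:16.

9:16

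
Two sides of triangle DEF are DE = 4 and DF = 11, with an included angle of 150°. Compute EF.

By the law of cosines: EF^2 = DE^2 + DF^2 - 2*DE*DF*cos(D)
EF^2 = 4^2 + 11^2 - 2*4*11*cos(150°)
EF^2 = 16 + 121 - 88*(-sqrt(3)/2)
EF^2 = 44*sqrt(3) + 137
EF = sqrt(44*sqrt(3) + 137)

sqrt(44*sqrt(3) + 137)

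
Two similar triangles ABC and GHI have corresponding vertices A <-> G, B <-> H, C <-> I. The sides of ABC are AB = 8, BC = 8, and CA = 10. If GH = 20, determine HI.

Since the triangles are similar, the ratio of corresponding sides is constant.
Scale factor k = GH / AB = 20 / 8 = 5/2
HI = k * BC = 5/2 * 8 = 20

20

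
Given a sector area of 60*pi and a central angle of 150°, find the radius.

The sector covers 150°/360° = 5/12 of the full circle.
Full circle area = 60*pi / 5/12 = 144*pi.
Since full area = πr², we get r² = 144*pi/π = 144, so r = 12.

12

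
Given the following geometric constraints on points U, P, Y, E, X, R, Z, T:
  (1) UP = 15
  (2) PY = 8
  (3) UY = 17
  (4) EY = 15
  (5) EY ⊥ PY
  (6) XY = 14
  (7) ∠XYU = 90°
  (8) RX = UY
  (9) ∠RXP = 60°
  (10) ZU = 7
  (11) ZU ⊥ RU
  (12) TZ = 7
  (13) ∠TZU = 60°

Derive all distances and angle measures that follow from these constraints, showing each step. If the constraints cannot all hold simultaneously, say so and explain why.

The constraints are consistent.

From the given relations:
  RX = UY = 17

Step 1: From UY = 17, YX = 14, and ∠UYX = 90°, by the law of cosines:
  UX² = UY² + YX² - 2·UY·YX·cos(90°) = 289 + 196 - 0 = 485
  UX ≈ 22.02

Step 2: From UZ = 7, ZT = 7, and ∠UZT = 60°, by the law of cosines:
  UT² = UZ² + ZT² - 2·UZ·ZT·cos(60°) = 49 + 49 - 49 = 49
  UT = 7

Step 3: From PY = 8, YE = 15, and ∠PYE = 90°, by the law of cosines:
  PE² = PY² + YE² - 2·PY·YE·cos(90°) = 64 + 225 - 0 = 289
  PE = 17

Step 4: From UP = 15, UY = 17, PY = 8, by the inverse law of cosines:
  cos(∠PUY) = (UP² + UY² - PY²) / (2·UP·UY)
  ∠PUY = 28.07°

Step 5: From PU = 15, PY = 8, UY = 17, by the inverse law of cosines:
  cos(∠UPY) = (PU² + PY² - UY²) / (2·PU·PY)
  ∠UPY = 90°

Step 6: From YP = 8, YU = 17, PU = 15, by the inverse law of cosines:
  cos(∠PYU) = (YP² + YU² - PU²) / (2·YP·YU)
  ∠PYU = 61.93°

Step 7: From UT = 7, UZ = 7, TZ = 7, by the inverse law of cosines:
  cos(∠TUZ) = (UT² + UZ² - TZ²) / (2·UT·UZ)
  ∠TUZ = 60°

Step 8: From UX = 22.02, UY = 17, XY = 14, by the inverse law of cosines:
  cos(∠XUY) = (UX² + UY² - XY²) / (2·UX·UY)
  ∠XUY = 39.47°

Step 9: From PE = 17, PY = 8, EY = 15, by the inverse law of cosines:
  cos(∠EPY) = (PE² + PY² - EY²) / (2·PE·PY)
  ∠EPY = 61.93°

Step 10: From EP = 17, EY = 15, PY = 8, by the inverse law of cosines:
  cos(∠PEY) = (EP² + EY² - PY²) / (2·EP·EY)
  ∠PEY = 28.07°

Step 11: From XU = 22.02, XY = 14, UY = 17, by the inverse law of cosines:
  cos(∠UXY) = (XU² + XY² - UY²) / (2·XU·XY)
  ∠UXY = 50.53°

Step 12: From TU = 7, TZ = 7, UZ = 7, by the inverse law of cosines:
  cos(∠UTZ) = (TU² + TZ² - UZ²) / (2·TU·TZ)
  ∠UTZ = 60°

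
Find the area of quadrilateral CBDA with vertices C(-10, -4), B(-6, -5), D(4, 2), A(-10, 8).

Shoelace: sum of cross terms = 206, Area = (1/2)|206| = 103

103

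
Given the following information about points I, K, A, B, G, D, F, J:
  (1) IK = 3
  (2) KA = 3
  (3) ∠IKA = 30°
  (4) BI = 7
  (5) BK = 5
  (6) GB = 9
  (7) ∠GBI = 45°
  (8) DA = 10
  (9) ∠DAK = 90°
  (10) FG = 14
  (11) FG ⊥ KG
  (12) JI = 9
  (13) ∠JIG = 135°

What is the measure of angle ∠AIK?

Step 1: By the law of cosines on triangle IKA: IA² = 3² + 3² − 2·3·3·cos(30°) = 2.41, so IA ≈ 1.55.
Step 2: By the inverse law of cosines on triangle AIK: cos(∠AIK) = (1.55² + 3² − 3²) / (2·1.55·3) = 2.41/9.32 = 0.2588, so ∠AIK = 75°.

Therefore, the measure of angle ∠AIK = 75°.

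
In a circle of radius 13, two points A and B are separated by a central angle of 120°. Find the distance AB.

Chord length = 2r sin(θ/2)
= 2 × 13 × sin(120°/2)
= 2 × 13 × sin(60°)
= 13*sqrt(3)

13*sqrt(3)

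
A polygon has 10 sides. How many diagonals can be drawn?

Each of the 10 vertices connects to 7 non-adjacent vertices via diagonals.
Total connections = 10 × 7 = 70, but each diagonal is counted twice.
Number of diagonals = 70 / 2 = 35.

35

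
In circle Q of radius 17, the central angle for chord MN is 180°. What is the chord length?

Chord length = 2r sin(θ/2)
= 2 × 17 × sin(180°/2)
= 2 × 17 × sin(90°)
= 34

34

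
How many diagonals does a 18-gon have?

Total line segments between 18 vertices = C(18,2) = 153.
Subtract the 18 sides: 153 - 18 = 135 diagonals.

135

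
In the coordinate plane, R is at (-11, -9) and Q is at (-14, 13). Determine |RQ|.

d = sqrt((-14 - -11)^2 + (13 - -9)^2)
d = sqrt(-3^2 + 22^2)
d = sqrt(9 + 484)
d = sqrt(493)

sqrt(493)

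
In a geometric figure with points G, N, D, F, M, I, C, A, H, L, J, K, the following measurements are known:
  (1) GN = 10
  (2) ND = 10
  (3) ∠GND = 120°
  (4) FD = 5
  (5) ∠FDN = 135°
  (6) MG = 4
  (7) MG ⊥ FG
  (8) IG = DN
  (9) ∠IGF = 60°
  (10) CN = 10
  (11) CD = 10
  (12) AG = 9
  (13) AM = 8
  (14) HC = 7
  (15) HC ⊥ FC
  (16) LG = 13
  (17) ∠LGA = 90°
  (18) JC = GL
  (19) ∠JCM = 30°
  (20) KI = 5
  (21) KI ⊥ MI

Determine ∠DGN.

Step 1: By the law of cosines on triangle GND: GD² = 10² + 10² − 2·10·10·cos(120°) = 300, so GD = 10·√3.
Step 2: By the inverse law of cosines on triangle DGN: cos(∠DGN) = ((10·√3)² + 10² − 10²) / (2·10·√3·10) = 300/346.41 = 0.866, so ∠DGN = 30°.

Therefore, the measure of angle ∠DGN = 30°.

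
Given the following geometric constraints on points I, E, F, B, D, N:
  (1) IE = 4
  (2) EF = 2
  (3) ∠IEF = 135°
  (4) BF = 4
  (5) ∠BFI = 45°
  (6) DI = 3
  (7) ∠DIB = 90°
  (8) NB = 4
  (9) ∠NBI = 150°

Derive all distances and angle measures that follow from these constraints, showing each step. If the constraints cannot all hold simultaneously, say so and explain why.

The constraints are consistent.

Step 1: From IE = 4, EF = 2, and ∠IEF = 135°, by the law of cosines:
  IF² = IE² + EF² - 2·IE·EF·cos(135°) = 16 + 4 + 11.31 = 31.31
  IF ≈ 5.6

Step 2: From IF = 5.6, FB = 4, and ∠IFB = 45°, by the law of cosines:
  IB² = IF² + FB² - 2·IF·FB·cos(45°) = 31.31 + 16 - 31.65 = 15.66
  IB ≈ 3.96

Step 3: From IE = 4, IF = 5.6, EF = 2, by the inverse law of cosines:
  cos(∠EIF) = (IE² + IF² - EF²) / (2·IE·IF)
  ∠EIF = 14.64°

Step 4: From FE = 2, FI = 5.6, EI = 4, by the inverse law of cosines:
  cos(∠EFI) = (FE² + FI² - EI²) / (2·FE·FI)
  ∠EFI = 30.36°

Step 5: From IB = 3.96, BN = 4, and ∠IBN = 150°, by the law of cosines:
  IN² = IB² + BN² - 2·IB·BN·cos(150°) = 15.66 + 16 + 27.42 = 59.07
  IN ≈ 7.69

Step 6: From BI = 3.96, ID = 3, and ∠BID = 90°, by the law of cosines:
  BD² = BI² + ID² - 2·BI·ID·cos(90°) = 15.66 + 9 - 0 = 24.66
  BD ≈ 4.97

Step 7: From IB = 3.96, IF = 5.6, BF = 4, by the inverse law of cosines:
  cos(∠BIF) = (IB² + IF² - BF²) / (2·IB·IF)
  ∠BIF = 45.62°

Step 8: From BF = 4, BI = 3.96, FI = 5.6, by the inverse law of cosines:
  cos(∠FBI) = (BF² + BI² - FI²) / (2·BF·BI)
  ∠FBI = 89.38°

Step 9: From IB = 3.96, IN = 7.69, BN = 4, by the inverse law of cosines:
  cos(∠BIN) = (IB² + IN² - BN²) / (2·IB·IN)
  ∠BIN = 15.08°

Step 10: From BD = 4.97, BI = 3.96, DI = 3, by the inverse law of cosines:
  cos(∠DBI) = (BD² + BI² - DI²) / (2·BD·BI)
  ∠DBI = 37.17°

Step 11: From DB = 4.97, DI = 3, BI = 3.96, by the inverse law of cosines:
  cos(∠BDI) = (DB² + DI² - BI²) / (2·DB·DI)
  ∠BDI = 52.83°

Step 12: From NB = 4, NI = 7.69, BI = 3.96, by the inverse law of cosines:
  cos(∠BNI) = (NB² + NI² - BI²) / (2·NB·NI)
  ∠BNI = 14.92°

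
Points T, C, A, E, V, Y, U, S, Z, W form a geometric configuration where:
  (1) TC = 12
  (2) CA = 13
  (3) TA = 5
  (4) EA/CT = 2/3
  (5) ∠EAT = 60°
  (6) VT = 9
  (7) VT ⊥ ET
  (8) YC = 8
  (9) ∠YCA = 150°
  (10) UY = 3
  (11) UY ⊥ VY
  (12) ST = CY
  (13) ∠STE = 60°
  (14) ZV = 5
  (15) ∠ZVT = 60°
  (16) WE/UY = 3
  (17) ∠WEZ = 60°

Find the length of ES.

From the given relations: EA = 2/3·CT = 2/3·12 = 8; ST = CY = 8.
Step 1: By the law of cosines on triangle EAT: ET² = 8² + 5² − 2·8·5·cos(60°) = 49, so ET = 7.
Step 2: By the law of cosines on triangle ETS: ES² = 7² + 8² − 2·7·8·cos(60°) = 57, so ES = √57.

Therefore, the length of ES = √57.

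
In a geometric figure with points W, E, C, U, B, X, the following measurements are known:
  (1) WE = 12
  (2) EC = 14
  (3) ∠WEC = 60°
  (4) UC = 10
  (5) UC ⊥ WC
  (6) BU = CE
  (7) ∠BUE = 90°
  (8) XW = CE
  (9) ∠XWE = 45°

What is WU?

Step 1: By the law of cosines on triangle CEW: CW² = 14² + 12² − 2·14·12·cos(60°) = 172, so CW = 2·√43.
Step 2: By the law of cosines on triangle WCU: WU² = (2·√43)² + 10² − 2·2·√43·10·cos(90°) = 272, so WU = 4·√17.

Therefore, the length of WU = 4·√17.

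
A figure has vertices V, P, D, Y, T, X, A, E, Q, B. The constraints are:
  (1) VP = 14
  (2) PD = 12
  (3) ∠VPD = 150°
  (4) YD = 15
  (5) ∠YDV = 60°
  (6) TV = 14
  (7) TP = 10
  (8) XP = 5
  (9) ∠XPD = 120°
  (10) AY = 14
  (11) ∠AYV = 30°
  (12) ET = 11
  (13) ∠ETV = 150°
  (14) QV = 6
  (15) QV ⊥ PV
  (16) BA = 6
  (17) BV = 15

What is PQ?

Step 1: By the law of cosines on triangle PVQ: PQ² = 14² + 6² − 2·14·6·cos(90°) = 232, so PQ = 2·√58.

Therefore, the length of PQ = 2·√58.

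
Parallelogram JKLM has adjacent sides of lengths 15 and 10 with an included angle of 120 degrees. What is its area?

The area of a parallelogram equals the product of two adjacent sides times the sine of the included angle.
This is because the height equals 10 * sin(120°) = 5*sqrt(3).
Area = 15 * 5*sqrt(3) = 75*sqrt(3)

75*sqrt(3)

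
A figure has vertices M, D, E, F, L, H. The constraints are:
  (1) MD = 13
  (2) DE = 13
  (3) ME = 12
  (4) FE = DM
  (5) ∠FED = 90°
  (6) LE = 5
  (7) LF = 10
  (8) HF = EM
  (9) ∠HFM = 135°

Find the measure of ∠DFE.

From the given relations: FE = DM = 13.
Step 1: By the law of cosines on triangle FED: FD² = 13² + 13² − 2·13·13·cos(90°) = 338, so FD = 13·√2.
Step 2: By the inverse law of cosines on triangle DFE: cos(∠DFE) = ((13·√2)² + 13² − 13²) / (2·13·√2·13) = 338/478 = 0.7071, so ∠DFE = 45°.

Therefore, the measure of angle ∠DFE = 45°.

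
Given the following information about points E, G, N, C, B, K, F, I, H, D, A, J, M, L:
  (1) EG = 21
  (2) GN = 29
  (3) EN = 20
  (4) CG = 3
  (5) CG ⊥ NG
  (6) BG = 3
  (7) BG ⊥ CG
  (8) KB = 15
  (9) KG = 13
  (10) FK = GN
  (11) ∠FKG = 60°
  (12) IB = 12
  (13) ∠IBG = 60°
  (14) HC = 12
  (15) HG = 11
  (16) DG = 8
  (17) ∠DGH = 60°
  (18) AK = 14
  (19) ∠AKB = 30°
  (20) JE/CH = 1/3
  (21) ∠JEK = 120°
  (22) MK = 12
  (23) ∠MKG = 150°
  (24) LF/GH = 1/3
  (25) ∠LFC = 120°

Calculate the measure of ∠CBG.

Step 1: By the law of cosines on triangle BGC: BC² = 3² + 3² − 2·3·3·cos(90°) = 18, so BC = 3·√2.
Step 2: By the inverse law of cosines on triangle CBG: cos(∠CBG) = ((3·√2)² + 3² − 3²) / (2·3·√2·3) = 18/25.46 = 0.7071, so ∠CBG = 45°.

Therefore, the measure of angle ∠CBG = 45°.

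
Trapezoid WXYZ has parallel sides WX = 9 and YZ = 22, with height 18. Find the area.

Area of a trapezoid = (base1 + base2) * height / 2
Area = (9 + 22) * 18 / 2
Area = 31 * 18 / 2
Area = 558 / 2
Area = 279

279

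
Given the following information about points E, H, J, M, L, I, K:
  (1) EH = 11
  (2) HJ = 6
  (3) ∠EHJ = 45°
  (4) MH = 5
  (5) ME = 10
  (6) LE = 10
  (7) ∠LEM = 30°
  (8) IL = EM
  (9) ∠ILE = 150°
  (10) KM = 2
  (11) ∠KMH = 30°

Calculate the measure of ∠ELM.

Step 1: By the law of cosines on triangle LEM: LM² = 10² + 10² − 2·10·10·cos(30°) = 26.79, so LM ≈ 5.18.
Step 2: By the inverse law of cosines on triangle ELM: cos(∠ELM) = (10² + 5.18² − 10²) / (2·10·5.18) = 26.79/103.53 = 0.2588, so ∠ELM = 75°.

Therefore, the measure of angle ∠ELM = 75°.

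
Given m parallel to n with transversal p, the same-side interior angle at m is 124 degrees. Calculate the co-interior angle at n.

Co-interior (same-side interior) angles are between the parallel lines on the same side of the transversal.
Unlike corresponding or alternate interior angles, they are supplementary rather than equal.
So the angle = 180 - 124 = 56 degrees.

56 degrees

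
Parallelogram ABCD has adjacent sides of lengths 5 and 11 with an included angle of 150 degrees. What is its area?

Area = a * b * sin(theta)
Area = 5 * 11 * sin(150 degrees)
Area = 55 * 1/2
Area = 55/2

55/2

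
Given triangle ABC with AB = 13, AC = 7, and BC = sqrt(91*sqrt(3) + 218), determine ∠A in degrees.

By the inverse law of cosines: cos(A) = (AB² + AC² - BC²) / (2 × AB × AC)
cos(A) = (13² + 7² - (sqrt(91*sqrt(3) + 218))²) / (2 × 13 × 7)
cos(A) = (169 + 49 - (91*sqrt(3) + 218)) / 182
cos(A) = -sqrt(3)/2
A = arccos(-sqrt(3)/2) = 150°

150°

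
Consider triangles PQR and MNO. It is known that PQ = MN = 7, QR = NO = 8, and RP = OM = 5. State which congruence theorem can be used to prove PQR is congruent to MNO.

The given information provides:
PQ = MN = 7, QR = NO = 8, and RP = OM = 5
This matches the SSS congruence theorem.
All three pairs of corresponding sides are equal (Side-Side-Side).

SSS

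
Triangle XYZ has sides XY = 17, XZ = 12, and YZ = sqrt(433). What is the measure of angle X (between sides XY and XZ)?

cos(X) = (17² + 12² - (sqrt(433))²) / (2 × 17 × 12) = 0, so X = arccos(0) = 90°.

90°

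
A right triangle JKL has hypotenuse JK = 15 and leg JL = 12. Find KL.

By the Pythagorean theorem: KL^2 = JK^2 - JL^2
KL^2 = 15^2 - 12^2 = 225 - 144 = 81
KL = sqrt(81) = 9

9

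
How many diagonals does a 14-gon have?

Total line segments between 14 vertices = C(14,2) = 91.
Subtract the 14 sides: 91 - 14 = 77 diagonals.

77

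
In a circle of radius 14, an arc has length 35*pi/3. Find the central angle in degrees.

θ = 360 × 35*pi/3 / (2π × 14) = 150° (rearranging arc length formula).

150°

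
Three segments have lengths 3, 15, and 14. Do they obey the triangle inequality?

Yes.
The triangle inequality requires that the sum of any two sides exceeds the third.
Here 3 + 14 = 17 > 15, so the condition is met.

Yes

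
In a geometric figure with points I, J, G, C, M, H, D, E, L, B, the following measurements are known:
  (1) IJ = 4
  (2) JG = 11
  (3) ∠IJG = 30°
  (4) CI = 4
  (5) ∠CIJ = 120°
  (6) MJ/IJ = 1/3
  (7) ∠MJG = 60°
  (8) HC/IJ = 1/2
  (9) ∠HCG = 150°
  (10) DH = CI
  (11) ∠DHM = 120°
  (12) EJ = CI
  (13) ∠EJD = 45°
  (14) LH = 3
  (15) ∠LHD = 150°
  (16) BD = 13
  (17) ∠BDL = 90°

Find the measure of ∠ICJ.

Step 1: By the law of cosines on triangle CIJ: CJ² = 4² + 4² − 2·4·4·cos(120°) = 48, so CJ = 4·√3.
Step 2: By the inverse law of cosines on triangle ICJ: cos(∠ICJ) = (4² + (4·√3)² − 4²) / (2·4·4·√3) = 48/55.43 = 0.866, so ∠ICJ = 30°.

Therefore, the measure of angle ∠ICJ = 30°.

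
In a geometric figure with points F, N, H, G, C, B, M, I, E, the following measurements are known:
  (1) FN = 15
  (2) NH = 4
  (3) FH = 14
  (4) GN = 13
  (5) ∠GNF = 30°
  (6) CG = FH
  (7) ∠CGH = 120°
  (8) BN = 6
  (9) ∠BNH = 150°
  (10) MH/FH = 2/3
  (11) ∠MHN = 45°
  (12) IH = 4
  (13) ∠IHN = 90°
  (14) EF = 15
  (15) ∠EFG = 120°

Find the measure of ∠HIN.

Step 1: By the law of cosines on triangle IHN: IN² = 4² + 4² − 2·4·4·cos(90°) = 32, so IN = 4·√2.
Step 2: By the inverse law of cosines on triangle HIN: cos(∠HIN) = (4² + (4·√2)² − 4²) / (2·4·4·√2) = 32/45.25 = 0.7071, so ∠HIN = 45°.

Therefore, the measure of angle ∠HIN = 45°.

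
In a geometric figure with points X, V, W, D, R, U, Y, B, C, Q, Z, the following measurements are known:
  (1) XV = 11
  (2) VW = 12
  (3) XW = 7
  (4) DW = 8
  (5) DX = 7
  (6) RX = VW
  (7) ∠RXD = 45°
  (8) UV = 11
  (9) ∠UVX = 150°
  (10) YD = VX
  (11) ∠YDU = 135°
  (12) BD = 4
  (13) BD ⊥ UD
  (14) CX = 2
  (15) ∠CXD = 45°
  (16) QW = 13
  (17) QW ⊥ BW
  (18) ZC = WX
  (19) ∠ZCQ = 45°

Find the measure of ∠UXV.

Step 1: By the law of cosines on triangle XVU: XU² = 11² + 11² − 2·11·11·cos(150°) = 451.58, so XU ≈ 21.25.
Step 2: By the inverse law of cosines on triangle UXV: cos(∠UXV) = (21.25² + 11² − 11²) / (2·21.25·11) = 451.58/467.51 = 0.9659, so ∠UXV = 15°.

Therefore, the measure of angle ∠UXV = 15°.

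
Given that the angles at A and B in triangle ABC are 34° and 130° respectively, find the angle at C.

angle C = 180 - 34 - 130 = 16 degrees.

16 degrees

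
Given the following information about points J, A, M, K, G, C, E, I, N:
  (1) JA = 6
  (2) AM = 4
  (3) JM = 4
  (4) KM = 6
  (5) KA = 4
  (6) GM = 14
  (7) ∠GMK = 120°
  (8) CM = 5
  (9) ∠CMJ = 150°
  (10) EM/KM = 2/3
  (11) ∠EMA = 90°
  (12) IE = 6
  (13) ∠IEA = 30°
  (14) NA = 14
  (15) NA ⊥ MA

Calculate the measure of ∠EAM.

From the given relations: EM = 2/3·KM = 2/3·6 = 4.
Step 1: By the law of cosines on triangle AME: AE² = 4² + 4² − 2·4·4·cos(90°) = 32, so AE = 4·√2.
Step 2: By the inverse law of cosines on triangle EAM: cos(∠EAM) = ((4·√2)² + 4² − 4²) / (2·4·√2·4) = 32/45.25 = 0.7071, so ∠EAM = 45°.

Therefore, the measure of angle ∠EAM = 45°.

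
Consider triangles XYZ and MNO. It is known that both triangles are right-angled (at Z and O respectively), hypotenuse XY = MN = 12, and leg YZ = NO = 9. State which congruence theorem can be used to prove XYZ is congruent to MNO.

The given information matches HL: The hypotenuse and one leg of two right triangles are equal (Hypotenuse-Leg).

HL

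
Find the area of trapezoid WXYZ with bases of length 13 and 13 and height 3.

A trapezoid's area equals the midsegment times the height.
The midsegment is (13 + 13) / 2 = 13.
Area = 13 * 3 = 39.

39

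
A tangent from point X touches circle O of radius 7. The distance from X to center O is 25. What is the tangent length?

tangent = √(d² - r²) = √(25² - 7²) = √(625 - 49) = √576 = 24

24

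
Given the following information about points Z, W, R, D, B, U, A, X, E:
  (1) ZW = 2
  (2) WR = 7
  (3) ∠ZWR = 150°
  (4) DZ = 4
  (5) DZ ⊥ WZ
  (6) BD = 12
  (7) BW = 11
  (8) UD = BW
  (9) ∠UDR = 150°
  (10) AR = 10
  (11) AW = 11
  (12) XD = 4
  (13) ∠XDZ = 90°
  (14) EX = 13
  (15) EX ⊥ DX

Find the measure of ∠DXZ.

Step 1: By the law of cosines on triangle XDZ: XZ² = 4² + 4² − 2·4·4·cos(90°) = 32, so XZ = 4·√2.
Step 2: By the inverse law of cosines on triangle DXZ: cos(∠DXZ) = (4² + (4·√2)² − 4²) / (2·4·4·√2) = 32/45.25 = 0.7071, so ∠DXZ = 45°.

Therefore, the measure of angle ∠DXZ = 45°.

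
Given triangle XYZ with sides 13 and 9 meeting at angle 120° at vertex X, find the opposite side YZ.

Law of cosines: YZ^2 = 13^2 + 9^2 - 2(13)(9)cos(120°) = 367, so YZ = sqrt(367).

sqrt(367)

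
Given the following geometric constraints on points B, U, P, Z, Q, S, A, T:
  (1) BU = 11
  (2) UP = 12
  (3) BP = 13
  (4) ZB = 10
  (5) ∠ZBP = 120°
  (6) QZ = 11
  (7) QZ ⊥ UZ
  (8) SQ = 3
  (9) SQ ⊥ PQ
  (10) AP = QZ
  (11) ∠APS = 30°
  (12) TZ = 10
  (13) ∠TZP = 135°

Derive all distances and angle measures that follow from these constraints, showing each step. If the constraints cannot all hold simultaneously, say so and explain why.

The constraints are consistent.

From the given relations:
  AP = QZ = 11

Step 1: From PB = 13, BZ = 10, and ∠PBZ = 120°, by the law of cosines:
  PZ² = PB² + BZ² - 2·PB·BZ·cos(120°) = 169 + 100 + 130 = 399
  PZ ≈ 19.97

Step 2: From BP = 13, BU = 11, PU = 12, by the inverse law of cosines:
  cos(∠PBU) = (BP² + BU² - PU²) / (2·BP·BU)
  ∠PBU = 59.3°

Step 3: From UB = 11, UP = 12, BP = 13, by the inverse law of cosines:
  cos(∠BUP) = (UB² + UP² - BP²) / (2·UB·UP)
  ∠BUP = 68.68°

Step 4: From PB = 13, PU = 12, BU = 11, by the inverse law of cosines:
  cos(∠BPU) = (PB² + PU² - BU²) / (2·PB·PU)
  ∠BPU = 52.02°

Step 5: From PZ = 19.97, ZT = 10, and ∠PZT = 135°, by the law of cosines:
  PT² = PZ² + ZT² - 2·PZ·ZT·cos(135°) = 399 + 100 + 282.5 = 781.5
  PT ≈ 27.96

Step 6: From PB = 13, PZ = 19.97, BZ = 10, by the inverse law of cosines:
  cos(∠BPZ) = (PB² + PZ² - BZ²) / (2·PB·PZ)
  ∠BPZ = 25.69°

Step 7: From ZB = 10, ZP = 19.97, BP = 13, by the inverse law of cosines:
  cos(∠BZP) = (ZB² + ZP² - BP²) / (2·ZB·ZP)
  ∠BZP = 34.31°

Step 8: From PT = 27.96, PZ = 19.97, TZ = 10, by the inverse law of cosines:
  cos(∠TPZ) = (PT² + PZ² - TZ²) / (2·PT·PZ)
  ∠TPZ = 14.65°

Step 9: From TP = 27.96, TZ = 10, PZ = 19.97, by the inverse law of cosines:
  cos(∠PTZ) = (TP² + TZ² - PZ²) / (2·TP·TZ)
  ∠PTZ = 30.35°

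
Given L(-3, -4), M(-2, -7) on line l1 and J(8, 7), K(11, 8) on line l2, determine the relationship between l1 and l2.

Slope of line 1: m1 = (-7 - -4)/(-2 - -3) = -3/1 = -3
Slope of line 2: m2 = (8 - 7)/(11 - 8) = 1/3 = 1/3
Two lines are perpendicular when the product of their slopes is -1 (negative reciprocals).
m1 * m2 = (-3) * (1/3) = -1, confirming perpendicularity.

Perpendicular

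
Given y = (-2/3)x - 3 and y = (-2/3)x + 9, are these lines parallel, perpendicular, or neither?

Slope of line 1: m1 = -2/3
Slope of line 2: m2 = -2/3
Since m1 = m2 = -2/3, the lines are parallel.

Parallel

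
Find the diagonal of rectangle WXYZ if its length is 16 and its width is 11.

A rectangle's diagonal splits it into two right triangles, with the diagonal as the hypotenuse.
By the Pythagorean theorem, d^2 = 16^2 + 11^2 = 377.
Therefore d = sqrt(377).

sqrt(377)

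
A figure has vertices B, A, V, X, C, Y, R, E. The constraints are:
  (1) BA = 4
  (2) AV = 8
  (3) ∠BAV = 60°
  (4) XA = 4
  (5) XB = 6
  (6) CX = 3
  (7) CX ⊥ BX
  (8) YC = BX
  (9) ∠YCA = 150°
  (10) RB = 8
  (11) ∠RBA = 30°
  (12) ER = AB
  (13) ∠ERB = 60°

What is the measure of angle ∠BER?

From the given relations: ER = AB = 4.
Step 1: By the law of cosines on triangle ERB: EB² = 4² + 8² − 2·4·8·cos(60°) = 48, so EB = 4·√3.
Step 2: By the inverse law of cosines on triangle BER: cos(∠BER) = ((4·√3)² + 4² − 8²) / (2·4·√3·4) = 0/55.43 = 0, so ∠BER = 90°.

Therefore, the measure of angle ∠BER = 90°.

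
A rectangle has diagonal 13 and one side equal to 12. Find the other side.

b = sqrt(d^2 - a^2) = sqrt(169 - 144) = sqrt(25) = 5

5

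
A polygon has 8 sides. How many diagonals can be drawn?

The number of diagonals in an n-gon is n(n - 3)/2.
For n = 8: 8(8 - 3)/2 = 8 × 5 / 2 = 20.

20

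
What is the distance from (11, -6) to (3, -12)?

d = sqrt((-8)^2 + (-6)^2) = sqrt(100) = 10

10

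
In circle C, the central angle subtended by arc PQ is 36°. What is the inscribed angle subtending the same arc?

Inscribed angle = 36° / 2 = 18° (inscribed angle theorem).

18°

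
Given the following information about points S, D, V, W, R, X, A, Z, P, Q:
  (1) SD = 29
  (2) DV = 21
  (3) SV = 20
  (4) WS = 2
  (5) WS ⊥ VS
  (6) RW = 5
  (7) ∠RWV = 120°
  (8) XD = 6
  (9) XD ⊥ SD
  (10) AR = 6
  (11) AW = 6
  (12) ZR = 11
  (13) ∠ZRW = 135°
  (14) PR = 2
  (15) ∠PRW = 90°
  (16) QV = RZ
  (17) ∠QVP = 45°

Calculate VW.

Step 1: By the law of cosines on triangle VSW: VW² = 20² + 2² − 2·20·2·cos(90°) = 404, so VW = 2·√101.

Therefore, the length of VW = 2·√101.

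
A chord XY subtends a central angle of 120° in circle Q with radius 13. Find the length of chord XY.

Drop a perpendicular from the center to the chord, bisecting both the chord and the central angle.
Each half-chord = r sin(θ/2) = 13 sin(60°).
The full chord = 2 × 13 × sin(60°) = 13*sqrt(3).

13*sqrt(3)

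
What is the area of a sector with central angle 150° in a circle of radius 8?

The full circle has area πr² = π(8)² = 64*pi.
The sector covers 150° out of 360°, a fraction of 5/12.
Sector area = 64*pi × 5/12 = 80*pi/3.

80*pi/3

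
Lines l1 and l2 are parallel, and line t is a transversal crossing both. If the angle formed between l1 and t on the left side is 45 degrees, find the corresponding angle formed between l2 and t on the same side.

When a transversal crosses parallel lines, angles in the same position at each intersection are called corresponding angles.
These are always equal, so the answer is 45 degrees.

45 degrees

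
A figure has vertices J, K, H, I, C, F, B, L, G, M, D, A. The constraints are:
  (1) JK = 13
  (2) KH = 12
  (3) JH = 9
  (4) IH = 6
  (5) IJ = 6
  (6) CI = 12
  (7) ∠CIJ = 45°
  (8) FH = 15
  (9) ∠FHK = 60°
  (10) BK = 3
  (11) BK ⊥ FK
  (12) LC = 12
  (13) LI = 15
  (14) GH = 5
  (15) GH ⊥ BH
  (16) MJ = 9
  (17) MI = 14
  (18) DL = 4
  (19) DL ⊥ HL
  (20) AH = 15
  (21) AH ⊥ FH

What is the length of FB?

Step 1: By the law of cosines on triangle FHK: FK² = 15² + 12² − 2·15·12·cos(60°) = 189, so FK = 3·√21.
Step 2: By the law of cosines on triangle FKB: FB² = (3·√21)² + 3² − 2·3·√21·3·cos(90°) = 198, so FB = 3·√22.

Therefore, the length of FB = 3·√22.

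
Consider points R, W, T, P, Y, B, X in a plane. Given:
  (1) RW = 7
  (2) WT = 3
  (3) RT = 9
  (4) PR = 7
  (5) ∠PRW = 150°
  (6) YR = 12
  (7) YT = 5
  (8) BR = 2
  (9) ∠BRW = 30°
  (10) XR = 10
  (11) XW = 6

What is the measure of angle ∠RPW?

Step 1: By the law of cosines on triangle PRW: PW² = 7² + 7² − 2·7·7·cos(150°) = 182.87, so PW ≈ 13.52.
Step 2: By the inverse law of cosines on triangle RPW: cos(∠RPW) = (7² + 13.52² − 7²) / (2·7·13.52) = 182.87/189.32 = 0.9659, so ∠RPW = 15°.

Therefore, the measure of angle ∠RPW = 15°.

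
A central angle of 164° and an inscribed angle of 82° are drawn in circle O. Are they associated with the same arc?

By the inscribed angle theorem, if both angles subtend the same arc, the inscribed angle must be half the central angle.
Half of 164° = 82°, which equals the given inscribed angle of 82°.
Therefore, yes, they correspond to the same arc.

Yes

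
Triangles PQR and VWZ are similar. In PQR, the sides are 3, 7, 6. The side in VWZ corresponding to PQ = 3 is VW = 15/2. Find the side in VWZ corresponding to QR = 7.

k = 15/2/3 = 5/2. WZ = 5/2 * 7 = 35/2.

35/2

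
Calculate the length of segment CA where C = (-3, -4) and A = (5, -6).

d = sqrt((5 - -3)^2 + (-6 - -4)^2)
d = sqrt(8^2 + -2^2)
d = sqrt(64 + 4)
d = sqrt(68) = 2*sqrt(17)

2*sqrt(17)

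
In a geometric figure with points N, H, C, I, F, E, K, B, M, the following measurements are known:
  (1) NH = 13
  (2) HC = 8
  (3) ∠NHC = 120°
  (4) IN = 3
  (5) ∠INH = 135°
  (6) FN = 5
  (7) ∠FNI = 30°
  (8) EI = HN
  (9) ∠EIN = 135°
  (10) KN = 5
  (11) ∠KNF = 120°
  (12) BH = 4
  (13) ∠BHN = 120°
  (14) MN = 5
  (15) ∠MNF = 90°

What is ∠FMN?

Step 1: By the law of cosines on triangle MNF: MF² = 5² + 5² − 2·5·5·cos(90°) = 50, so MF = 5·√2.
Step 2: By the inverse law of cosines on triangle FMN: cos(∠FMN) = ((5·√2)² + 5² − 5²) / (2·5·√2·5) = 50/70.71 = 0.7071, so ∠FMN = 45°.

Therefore, the measure of angle ∠FMN = 45°.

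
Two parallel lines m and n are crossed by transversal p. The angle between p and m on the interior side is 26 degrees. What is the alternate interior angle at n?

Alternate interior angles are equal: 26 degrees.

26 degrees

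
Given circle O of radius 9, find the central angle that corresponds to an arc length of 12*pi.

θ = 360 × 12*pi / (2π × 9) = 240° (rearranging arc length formula).

240°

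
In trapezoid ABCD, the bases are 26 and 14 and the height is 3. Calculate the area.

Area = (26 + 14) * 3 / 2 = 120 / 2 = 60

60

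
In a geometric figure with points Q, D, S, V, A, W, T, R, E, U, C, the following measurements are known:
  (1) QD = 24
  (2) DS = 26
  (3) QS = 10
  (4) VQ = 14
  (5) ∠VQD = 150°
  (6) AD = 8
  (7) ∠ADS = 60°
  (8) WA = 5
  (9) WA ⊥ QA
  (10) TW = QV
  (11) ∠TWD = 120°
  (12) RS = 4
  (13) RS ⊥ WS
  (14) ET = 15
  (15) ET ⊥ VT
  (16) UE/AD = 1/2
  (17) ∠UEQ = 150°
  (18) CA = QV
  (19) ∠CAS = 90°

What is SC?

From the given relations: CA = QV = 14.
Step 1: By the law of cosines on triangle SDA: SA² = 26² + 8² − 2·26·8·cos(60°) = 532, so SA = 2·√133.
Step 2: By the law of cosines on triangle SAC: SC² = (2·√133)² + 14² − 2·2·√133·14·cos(90°) = 728, so SC = 2·√182.

Therefore, the length of SC = 2·√182.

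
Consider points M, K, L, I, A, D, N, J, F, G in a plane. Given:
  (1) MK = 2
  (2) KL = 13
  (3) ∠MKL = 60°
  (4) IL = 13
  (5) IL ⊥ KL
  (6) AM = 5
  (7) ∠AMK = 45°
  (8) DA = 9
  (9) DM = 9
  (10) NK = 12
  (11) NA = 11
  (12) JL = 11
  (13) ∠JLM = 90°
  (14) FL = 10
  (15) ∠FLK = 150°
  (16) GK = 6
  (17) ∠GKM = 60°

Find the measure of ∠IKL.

Step 1: By the law of cosines on triangle KLI: KI² = 13² + 13² − 2·13·13·cos(90°) = 338, so KI = 13·√2.
Step 2: By the inverse law of cosines on triangle IKL: cos(∠IKL) = ((13·√2)² + 13² − 13²) / (2·13·√2·13) = 338/478 = 0.7071, so ∠IKL = 45°.

Therefore, the measure of angle ∠IKL = 45°.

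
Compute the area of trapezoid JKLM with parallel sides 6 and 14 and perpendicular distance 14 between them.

A trapezoid's area equals the midsegment times the height.
The midsegment is (6 + 14) / 2 = 10.
Area = 10 * 14 = 140.

140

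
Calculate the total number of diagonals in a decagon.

The number of diagonals in an n-gon is n(n - 3)/2.
For n = 10: 10(10 - 3)/2 = 10 × 7 / 2 = 35.

35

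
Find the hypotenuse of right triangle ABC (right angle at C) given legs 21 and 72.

AB = sqrt(21^2 + 72^2) = sqrt(5625) = 75

75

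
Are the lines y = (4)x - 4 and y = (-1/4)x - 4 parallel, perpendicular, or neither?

Slope of line 1: m1 = 4
Slope of line 2: m2 = -1/4
m1 * m2 = -1, so perpendicular.

Perpendicular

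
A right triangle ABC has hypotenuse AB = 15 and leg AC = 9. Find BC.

BC = sqrt(15^2 - 9^2) = sqrt(144) = 12

12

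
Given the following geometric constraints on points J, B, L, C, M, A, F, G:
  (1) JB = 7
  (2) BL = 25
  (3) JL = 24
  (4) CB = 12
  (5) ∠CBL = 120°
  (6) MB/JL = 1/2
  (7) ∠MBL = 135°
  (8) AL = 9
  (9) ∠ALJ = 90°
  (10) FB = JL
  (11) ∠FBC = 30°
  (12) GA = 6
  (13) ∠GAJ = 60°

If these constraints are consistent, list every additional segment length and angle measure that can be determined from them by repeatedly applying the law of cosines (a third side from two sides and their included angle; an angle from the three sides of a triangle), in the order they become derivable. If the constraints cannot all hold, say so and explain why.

The constraints are consistent. Derivable facts, in order:
After 1 step:
- CF ≈ 14.87
- JA = 3·√73
- LC ≈ 32.7
- LM ≈ 34.54
- ∠BJL = 90°
- ∠BLJ = 16.26°
- ∠JBL = 73.74°
After 2 steps:
- JG ≈ 23.22
- ∠AJL = 20.56°
- ∠BCF = 126.21°
- ∠BCL = 41.47°
- ∠BFC = 23.79°
- ∠BLC = 18.53°
- ∠BLM = 14.22°
- ∠BML = 30.78°
- ∠JAL = 69.44°
After 3 steps:
- ∠AGJ = 107.07°
- ∠AJG = 12.93°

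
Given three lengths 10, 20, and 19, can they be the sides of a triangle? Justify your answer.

For three segments to close into a triangle, no single side can be as long as the other two combined.
The longest side is 20, and 10 + 19 = 29 > 20.
A triangle can be formed.

Yes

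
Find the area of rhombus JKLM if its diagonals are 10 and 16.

Area of a rhombus = (d1 * d2) / 2
Area = (10 * 16) / 2
Area = 160 / 2
Area = 80

80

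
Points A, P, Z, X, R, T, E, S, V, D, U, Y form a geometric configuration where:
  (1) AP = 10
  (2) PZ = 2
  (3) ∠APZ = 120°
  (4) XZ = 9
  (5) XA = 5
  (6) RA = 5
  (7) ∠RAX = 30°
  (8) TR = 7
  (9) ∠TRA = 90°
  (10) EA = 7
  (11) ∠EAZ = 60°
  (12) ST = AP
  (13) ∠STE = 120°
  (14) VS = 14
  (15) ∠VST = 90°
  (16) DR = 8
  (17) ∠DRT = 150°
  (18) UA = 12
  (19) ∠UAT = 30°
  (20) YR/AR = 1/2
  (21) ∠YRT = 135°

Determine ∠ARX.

Step 1: By the law of cosines on triangle RAX: RX² = 5² + 5² − 2·5·5·cos(30°) = 6.7, so RX ≈ 2.59.
Step 2: By the inverse law of cosines on triangle ARX: cos(∠ARX) = (5² + 2.59² − 5²) / (2·5·2.59) = 6.7/25.88 = 0.2588, so ∠ARX = 75°.

Therefore, the measure of angle ∠ARX = 75°.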